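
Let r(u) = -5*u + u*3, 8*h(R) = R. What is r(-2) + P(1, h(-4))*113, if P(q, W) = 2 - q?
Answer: 117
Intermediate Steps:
h(R) = R/8
r(u) = -2*u (r(u) = -5*u + 3*u = -2*u)
r(-2) + P(1, h(-4))*113 = -2*(-2) + (2 - 1*1)*113 = 4 + (2 - 1)*113 = 4 + 1*113 = 4 + 113 = 117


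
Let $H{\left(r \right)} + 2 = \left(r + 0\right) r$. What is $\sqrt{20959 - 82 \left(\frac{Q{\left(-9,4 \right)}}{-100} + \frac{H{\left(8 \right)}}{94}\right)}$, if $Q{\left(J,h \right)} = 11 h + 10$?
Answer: $\frac{2 \sqrt{289229822}}{235} \approx 144.74$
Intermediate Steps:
$H{\left(r \right)} = -2 + r^{2}$ ($H{\left(r \right)} = -2 + \left(r + 0\right) r = -2 + r r = -2 + r^{2}$)
$Q{\left(J,h \right)} = 10 + 11 h$
$\sqrt{20959 - 82 \left(\frac{Q{\left(-9,4 \right)}}{-100} + \frac{H{\left(8 \right)}}{94}\right)} = \sqrt{20959 - 82 \left(\frac{10 + 11 \cdot 4}{-100} + \frac{-2 + 8^{2}}{94}\right)} = \sqrt{20959 - 82 \left(\left(10 + 44\right) \left(- \frac{1}{100}\right) + \left(-2 + 64\right) \frac{1}{94}\right)} = \sqrt{20959 - 82 \left(54 \left(- \frac{1}{100}\right) + 62 \cdot \frac{1}{94}\right)} = \sqrt{20959 - 82 \left(- \frac{27}{50} + \frac{31}{47}\right)} = \sqrt{20959 - \frac{11521}{1175}} = \sqrt{\frac{24615304}{1175}} = \frac{2 \sqrt{289229822}}{235}$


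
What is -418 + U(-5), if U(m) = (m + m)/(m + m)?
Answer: -417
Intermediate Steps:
U(m) = 1 (U(m) = (2*m)/((2*m)) = (2*m)*(1/(2*m)) = 1)
-418 + U(-5) = -418 + 1 = -417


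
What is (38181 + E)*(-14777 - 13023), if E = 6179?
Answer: -1233208000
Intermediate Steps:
(38181 + E)*(-14777 - 13023) = (38181 + 6179)*(-14777 - 13023) = 44360*(-27800) = -1233208000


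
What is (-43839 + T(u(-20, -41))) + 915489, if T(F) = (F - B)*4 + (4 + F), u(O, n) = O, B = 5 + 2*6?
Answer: 871486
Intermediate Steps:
B = 17 (B = 5 + 12 = 17)
T(F) = -64 + 5*F (T(F) = (F - 1*17)*4 + (4 + F) = (F - 17)*4 + (4 + F) = (-17 + F)*4 + (4 + F) = (-68 + 4*F) + (4 + F) = -64 + 5*F)
(-43839 + T(u(-20, -41))) + 915489 = (-43839 + (-64 + 5*(-20))) + 915489 = (-43839 + (-64 - 100)) + 915489 = (-43839 - 164) + 915489 = -44003 + 915489 = 871486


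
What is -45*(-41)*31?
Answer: 57195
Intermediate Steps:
-45*(-41)*31 = 1845*31 = 57195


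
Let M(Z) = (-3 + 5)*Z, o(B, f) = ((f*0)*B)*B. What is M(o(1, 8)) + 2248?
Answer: 2248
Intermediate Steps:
o(B, f) = 0 (o(B, f) = (0*B)*B = 0*B = 0)
M(Z) = 2*Z
M(o(1, 8)) + 2248 = 2*0 + 2248 = 0 + 2248 = 2248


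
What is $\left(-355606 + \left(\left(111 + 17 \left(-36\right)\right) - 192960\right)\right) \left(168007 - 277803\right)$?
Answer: $60285360332$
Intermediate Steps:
$\left(-355606 + \left(\left(111 + 17 \left(-36\right)\right) - 192960\right)\right) \left(168007 - 277803\right) = \left(-355606 + \left(\left(111 - 612\right) - 192960\right)\right) \left(-109796\right) = \left(-355606 - 193461\right) \left(-109796\right) = \left(-549067\right) \left(-109796\right) = 60285360332$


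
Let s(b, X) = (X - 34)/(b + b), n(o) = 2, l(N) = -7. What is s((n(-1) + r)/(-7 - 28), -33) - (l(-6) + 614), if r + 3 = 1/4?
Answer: -6511/3 ≈ -2170.3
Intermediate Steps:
r = -11/4 (r = -3 + 1/4 = -3 + ¼ = -11/4 ≈ -2.7500)
s(b, X) = (-34 + X)/(2*b) (s(b, X) = (-34 + X)/((2*b)) = (-34 + X)*(1/(2*b)) = (-34 + X)/(2*b))
s((n(-1) + r)/(-7 - 28), -33) - (l(-6) + 614) = (-34 - 33)/(2*(((2 - 11/4)/(-7 - 28)))) - (-7 + 614) = (½)*(-67)/(-¾/(-35)) - 1*607 = (½)*(-67)/(-¾*(-1/35)) - 607 = (½)*(-67)/(3/140) - 607 = (½)*(140/3)*(-67) - 607 = -4690/3 - 607 = -6511/3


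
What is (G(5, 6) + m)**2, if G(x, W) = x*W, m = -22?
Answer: 64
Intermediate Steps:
G(x, W) = W*x
(G(5, 6) + m)**2 = (6*5 - 22)**2 = (30 - 22)**2 = 8**2 = 64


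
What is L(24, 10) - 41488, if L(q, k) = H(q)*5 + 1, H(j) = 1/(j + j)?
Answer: -1991371/48 ≈ -41487.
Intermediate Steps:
H(j) = 1/(2*j)
L(q, k) = 1 + 5/(2*q) (L(q, k) = (1/(2*q))*5 + 1 = 5/(2*q) + 1 = 1 + 5/(2*q))
L(24, 10) - 41488 = (5/2 + 24)/24 - 41488 = (1/24)*(53/2) - 41488 = 53/48 - 41488 = -1991371/48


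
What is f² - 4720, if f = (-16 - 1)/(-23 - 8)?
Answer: -4535631/961 ≈ -4719.7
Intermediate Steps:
f = 17/31 (f = -17/(-31) = -17*(-1/31) = 17/31 ≈ 0.54839)
f² - 4720 = (17/31)² - 4720 = 289/961 - 4720 = -4535631/961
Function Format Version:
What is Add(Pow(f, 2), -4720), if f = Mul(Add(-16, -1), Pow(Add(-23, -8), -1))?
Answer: Rational(-4535631, 961) ≈ -4719.7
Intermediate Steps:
f = Rational(17, 31) (f = Mul(-17, Pow(-31, -1)) = Mul(-17, Rational(-1, 31)) = Rational(17, 31) ≈ 0.54839)
Add(Pow(f, 2), -4720) = Add(Pow(Rational(17, 31), 2), -4720) = Add(Rational(289, 961), -4720) = Rational(-4535631, 961)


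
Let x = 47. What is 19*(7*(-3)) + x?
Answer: -352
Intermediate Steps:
19*(7*(-3)) + x = 19*(7*(-3)) + 47 = 19*(-21) + 47 = -399 + 47 = -352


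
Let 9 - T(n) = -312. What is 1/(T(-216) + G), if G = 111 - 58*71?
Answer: -1/3686 ≈ -0.00027130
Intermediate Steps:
T(n) = 321 (T(n) = 9 - 1*(-312) = 9 + 312 = 321)
G = -4007 (G = 111 - 4118 = -4007)
1/(T(-216) + G) = 1/(321 - 4007) = 1/(-3686) = -1/3686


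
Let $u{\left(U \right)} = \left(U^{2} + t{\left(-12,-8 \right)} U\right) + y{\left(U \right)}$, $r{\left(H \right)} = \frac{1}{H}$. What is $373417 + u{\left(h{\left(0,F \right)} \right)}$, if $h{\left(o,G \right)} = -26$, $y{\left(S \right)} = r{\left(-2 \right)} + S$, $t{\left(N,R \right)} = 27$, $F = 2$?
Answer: $\frac{746729}{2} \approx 3.7336 \cdot 10^{5}$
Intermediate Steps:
$y{\left(S \right)} = - \frac{1}{2} + S$ ($y{\left(S \right)} = \frac{1}{-2} + S = - \frac{1}{2} + S$)
$u{\left(U \right)} = - \frac{1}{2} + U^{2} + 28 U$ ($u{\left(U \right)} = \left(U^{2} + 27 U\right) + \left(- \frac{1}{2} + U\right) = - \frac{1}{2} + U^{2} + 28 U$)
$373417 + u{\left(h{\left(0,F \right)} \right)} = 373417 + \left(- \frac{1}{2} + \left(-26\right)^{2} + 28 \left(-26\right)\right) = 373417 - \frac{105}{2} = \frac{746729}{2}$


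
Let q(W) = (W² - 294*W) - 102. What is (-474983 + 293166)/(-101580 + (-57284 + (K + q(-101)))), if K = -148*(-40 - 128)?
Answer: 181817/94207 ≈ 1.9300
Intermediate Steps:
q(W) = -102 + W² - 294*W
K = 24864 (K = -148*(-168) = 24864)
(-474983 + 293166)/(-101580 + (-57284 + (K + q(-101)))) = (-474983 + 293166)/(-101580 + (-57284 + (24864 + (-102 + (-101)² - 294*(-101))))) = -181817/(-101580 + (-57284 + (24864 + (-102 + 10201 + 29694)))) = -181817/(-101580 + (-57284 + (24864 + 39793))) = -181817/(-101580 + (-57284 + 64657)) = -181817/(-101580 + 7373) = -181817/(-94207) = -181817*(-1/94207) = 181817/94207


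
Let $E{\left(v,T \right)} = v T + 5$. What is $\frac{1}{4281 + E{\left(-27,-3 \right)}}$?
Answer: $\frac{1}{4367} \approx 0.00022899$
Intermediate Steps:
$E{\left(v,T \right)} = 5 + T v$ ($E{\left(v,T \right)} = T v + 5 = 5 + T v$)
$\frac{1}{4281 + E{\left(-27,-3 \right)}} = \frac{1}{4281 + \left(5 - -81\right)} = \frac{1}{4281 + \left(5 + 81\right)} = \frac{1}{4281 + 86} = \frac{1}{4367}$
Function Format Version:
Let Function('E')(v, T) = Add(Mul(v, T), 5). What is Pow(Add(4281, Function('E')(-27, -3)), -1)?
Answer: Rational(1, 4367) ≈ 0.00022899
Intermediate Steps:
Function('E')(v, T) = Add(5, Mul(T, v)) (Function('E')(v, T) = Add(Mul(T, v), 5) = Add(5, Mul(T, v)))
Pow(Add(4281, Function('E')(-27, -3)), -1) = Pow(Add(4281, Add(5, Mul(-3, -27))), -1) = Pow(Add(4281, Add(5, 81)), -1) = Pow(Add(4281, 86), -1) = Pow(4367, -1) = Rational(1, 4367)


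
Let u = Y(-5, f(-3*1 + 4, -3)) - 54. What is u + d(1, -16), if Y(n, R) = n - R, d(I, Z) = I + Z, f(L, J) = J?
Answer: -71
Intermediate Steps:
u = -56 (u = (-5 - 1*(-3)) - 54 = (-5 + 3) - 54 = -2 - 54 = -56)
u + d(1, -16) = -56 + (1 - 16) = -56 - 15 = -71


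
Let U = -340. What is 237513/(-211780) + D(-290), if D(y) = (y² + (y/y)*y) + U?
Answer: 17677039087/211780 ≈ 83469.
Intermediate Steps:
D(y) = -340 + y + y² (D(y) = (y² + (y/y)*y) - 340 = (y² + 1*y) - 340 = (y² + y) - 340 = (y + y²) - 340 = -340 + y + y²)
237513/(-211780) + D(-290) = 237513/(-211780) + (-340 - 290 + (-290)²) = 237513*(-1/211780) + (-340 - 290 + 84100) = -237513/211780 + 83470 = 17677039087/211780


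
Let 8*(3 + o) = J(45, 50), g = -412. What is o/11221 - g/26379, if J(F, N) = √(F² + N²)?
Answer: 4543915/295998759 + 5*√181/89768 ≈ 0.016100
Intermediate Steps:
o = -3 + 5*√181/8 (o = -3 + √(45² + 50²)/8 = -3 + √(2025 + 2500)/8 = -3 + √4525/8 = -3 + (5*√181)/8 = -3 + 5*√181/8 ≈ 5.4085)
o/11221 - g/26379 = (-3 + 5*√181/8)/11221 - 1*(-412)/26379 = (-3 + 5*√181/8)*(1/11221) + 412*(1/26379) = (-3/11221 + 5*√181/89768) + 412/26379 = 4543915/295998759 + 5*√181/89768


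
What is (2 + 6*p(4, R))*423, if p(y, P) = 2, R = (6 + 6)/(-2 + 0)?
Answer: 5922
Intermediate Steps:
R = -6 (R = 12/(-2) = 12*(-½) = -6)
(2 + 6*p(4, R))*423 = (2 + 6*2)*423 = (2 + 12)*423 = 14*423 = 5922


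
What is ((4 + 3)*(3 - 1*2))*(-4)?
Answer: -28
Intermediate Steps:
((4 + 3)*(3 - 1*2))*(-4) = (7*(3 - 2))*(-4) = (7*1)*(-4) = 7*(-4) = -28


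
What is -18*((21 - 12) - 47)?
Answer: 684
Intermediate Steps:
-18*((21 - 12) - 47) = -18*(9 - 47) = -18*(-38) = 684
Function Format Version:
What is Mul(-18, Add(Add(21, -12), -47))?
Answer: 684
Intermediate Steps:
Mul(-18, Add(Add(21, -12), -47)) = Mul(-18, Add(9, -47)) = Mul(-18, -38) = 684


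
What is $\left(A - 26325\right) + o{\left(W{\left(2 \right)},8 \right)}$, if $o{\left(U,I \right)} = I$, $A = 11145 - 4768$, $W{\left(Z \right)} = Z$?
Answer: $-19940$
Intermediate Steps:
$A = 6377$
$\left(A - 26325\right) + o{\left(W{\left(2 \right)},8 \right)} = \left(6377 - 26325\right) + 8 = -19948 + 8 = -19940$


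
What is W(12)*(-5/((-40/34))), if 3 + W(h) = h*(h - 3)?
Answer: 1785/4 ≈ 446.25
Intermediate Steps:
W(h) = -3 + h*(-3 + h) (W(h) = -3 + h*(h - 3) = -3 + h*(-3 + h))
W(12)*(-5/((-40/34))) = (-3 + 12**2 - 3*12)*(-5/((-40/34))) = (-3 + 144 - 36)*(-5/((-40*1/34))) = 105*(-5/(-20/17)) = 105*(-5*(-17/20)) = 105*(17/4) = 1785/4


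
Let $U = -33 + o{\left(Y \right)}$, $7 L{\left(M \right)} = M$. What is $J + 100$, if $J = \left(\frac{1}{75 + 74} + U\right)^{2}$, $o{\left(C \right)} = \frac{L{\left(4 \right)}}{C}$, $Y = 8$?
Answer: $\frac{5151395225}{4351396} \approx 1183.8$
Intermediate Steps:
$L{\left(M \right)} = \frac{M}{7}$
$o{\left(C \right)} = \frac{4}{7 C}$ ($o{\left(C \right)} = \frac{\frac{1}{7} \cdot 4}{C} = \frac{4}{7 C}$)
$U = - \frac{461}{14}$ ($U = -33 + \frac{4}{7 \cdot 8} = -33 + \frac{4}{7} \cdot \frac{1}{8} = -33 + \frac{1}{14} = - \frac{461}{14} \approx -32.929$)
$J = \frac{4716255625}{4351396}$ ($J = \left(\frac{1}{75 + 74} - \frac{461}{14}\right)^{2} = \left(\frac{1}{149} - \frac{461}{14}\right)^{2} = \left(- \frac{68675}{2086}\right)^{2} = \frac{4716255625}{4351396} \approx 1083.8$)
$J + 100 = \frac{4716255625}{4351396} + 100 = \frac{5151395225}{4351396}$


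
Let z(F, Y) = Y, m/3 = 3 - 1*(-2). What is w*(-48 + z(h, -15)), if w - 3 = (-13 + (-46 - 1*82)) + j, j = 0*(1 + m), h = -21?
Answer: 8694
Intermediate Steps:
m = 15 (m = 3*(3 - 1*(-2)) = 3*(3 + 2) = 3*5 = 15)
j = 0 (j = 0*(1 + 15) = 0*16 = 0)
w = -138 (w = 3 + ((-13 + (-46 - 1*82)) + 0) = 3 + ((-13 + (-46 - 82)) + 0) = 3 + ((-13 - 128) + 0) = 3 + (-141 + 0) = 3 - 141 = -138)
w*(-48 + z(h, -15)) = -138*(-48 - 15) = -138*(-63) = 8694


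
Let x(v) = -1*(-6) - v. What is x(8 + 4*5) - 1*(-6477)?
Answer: 6455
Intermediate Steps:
x(v) = 6 - v
x(8 + 4*5) - 1*(-6477) = (6 - (8 + 4*5)) - 1*(-6477) = (6 - (8 + 20)) + 6477 = (6 - 1*28) + 6477 = (6 - 28) + 6477 = -22 + 6477 = 6455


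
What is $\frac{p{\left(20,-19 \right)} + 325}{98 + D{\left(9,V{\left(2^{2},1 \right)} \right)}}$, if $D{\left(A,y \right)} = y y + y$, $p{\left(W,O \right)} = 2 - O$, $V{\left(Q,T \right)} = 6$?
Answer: $\frac{173}{70} \approx 2.4714$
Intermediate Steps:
$D{\left(A,y \right)} = y + y^{2}$ ($D{\left(A,y \right)} = y^{2} + y = y + y^{2}$)
$\frac{p{\left(20,-19 \right)} + 325}{98 + D{\left(9,V{\left(2^{2},1 \right)} \right)}} = \frac{\left(2 - -19\right) + 325}{98 + 6 \left(1 + 6\right)} = \frac{\left(2 + 19\right) + 325}{98 + 6 \cdot 7} = \frac{21 + 325}{98 + 42} = \frac{346}{140} = 346 \cdot \frac{1}{140} = \frac{173}{70}$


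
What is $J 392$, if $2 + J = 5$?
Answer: $1176$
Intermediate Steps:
$J = 3$ ($J = -2 + 5 = 3$)
$J 392 = 3 \cdot 392 = 1176$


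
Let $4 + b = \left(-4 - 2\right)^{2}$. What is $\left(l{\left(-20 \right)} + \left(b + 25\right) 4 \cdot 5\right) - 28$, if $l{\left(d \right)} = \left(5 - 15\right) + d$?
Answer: $1082$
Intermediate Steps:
$b = 32$ ($b = -4 + \left(-4 - 2\right)^{2} = -4 + \left(-6\right)^{2} = -4 + 36 = 32$)
$l{\left(d \right)} = -10 + d$
$\left(l{\left(-20 \right)} + \left(b + 25\right) 4 \cdot 5\right) - 28 = \left(\left(-10 - 20\right) + \left(32 + 25\right) 4 \cdot 5\right) - 28 = \left(-30 + 57 \cdot 20\right) - 28 = \left(-30 + 1140\right) - 28 = 1110 - 28 = 1082$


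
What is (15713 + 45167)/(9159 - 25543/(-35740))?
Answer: 2175851200/327368203 ≈ 6.6465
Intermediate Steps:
(15713 + 45167)/(9159 - 25543/(-35740)) = 60880/(9159 - 25543*(-1/35740)) = 60880/(9159 + 25543/35740) = 60880/(327368203/35740) = 60880*(35740/327368203) = 2175851200/327368203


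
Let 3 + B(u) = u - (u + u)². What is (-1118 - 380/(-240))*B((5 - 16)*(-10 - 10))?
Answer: 863584017/4 ≈ 2.1590e+8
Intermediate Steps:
B(u) = -3 + u - 4*u² (B(u) = -3 + (u - (u + u)²) = -3 + (u - (2*u)²) = -3 + (u - 4*u²) = -3 + u - 4*u²)
(-1118 - 380/(-240))*B((5 - 16)*(-10 - 10)) = (-1118 - 380/(-240))*(-3 + (5 - 16)*(-10 - 10) - 4*(-10 - 10)²*(5 - 16)²) = (-1118 - 380*(-1/240))*(-3 - 11*(-20) - 4*(-11*(-20))²) = (-1118 + 19/12)*(-3 + 220 - 4*220²) = -13397*(-3 + 220 - 4*48400)/12 = -13397*(-3 + 220 - 193600)/12 = -13397/12*(-193383) = 863584017/4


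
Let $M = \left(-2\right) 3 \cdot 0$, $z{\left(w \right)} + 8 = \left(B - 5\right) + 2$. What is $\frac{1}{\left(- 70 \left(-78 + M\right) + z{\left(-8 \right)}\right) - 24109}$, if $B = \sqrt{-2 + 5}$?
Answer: $- \frac{6220}{116065199} - \frac{\sqrt{3}}{348195597} \approx -5.3596 \cdot 10^{-5}$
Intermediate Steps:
$B = \sqrt{3} \approx 1.732$
$z{\left(w \right)} = -11 + \sqrt{3}$ ($z{\left(w \right)} = -8 + \left(\left(\sqrt{3} - 5\right) + 2\right) = -8 + \left(\left(-5 + \sqrt{3}\right) + 2\right) = -8 - \left(3 - \sqrt{3}\right) = -11 + \sqrt{3}$)
$M = 0$ ($M = \left(-6\right) 0 = 0$)
$\frac{1}{\left(- 70 \left(-78 + M\right) + z{\left(-8 \right)}\right) - 24109} = \frac{1}{\left(- 70 \left(-78 + 0\right) - \left(11 - \sqrt{3}\right)\right) - 24109} = \frac{1}{\left(\left(-70\right) \left(-78\right) - \left(11 - \sqrt{3}\right)\right) - 24109} = \frac{1}{\left(5460 - \left(11 - \sqrt{3}\right)\right) - 24109} = \frac{1}{\left(5449 + \sqrt{3}\right) - 24109} = \frac{1}{-18660 + \sqrt{3}}$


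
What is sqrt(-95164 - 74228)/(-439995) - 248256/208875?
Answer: -82752/69625 - 4*I*sqrt(10587)/439995 ≈ -1.1885 - 0.0009354*I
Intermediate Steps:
sqrt(-95164 - 74228)/(-439995) - 248256/208875 = sqrt(-169392)*(-1/439995) - 248256*1/208875 = (4*I*sqrt(10587))*(-1/439995) - 82752/69625 = -4*I*sqrt(10587)/439995 - 82752/69625 = -82752/69625 - 4*I*sqrt(10587)/439995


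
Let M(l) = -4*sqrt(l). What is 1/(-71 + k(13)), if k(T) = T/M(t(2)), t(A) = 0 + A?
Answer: -2272/161143 + 52*sqrt(2)/161143 ≈ -0.013643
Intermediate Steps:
t(A) = A
k(T) = -T*sqrt(2)/8 (k(T) = T/((-4*sqrt(2))) = T*(-sqrt(2)/8) = -T*sqrt(2)/8)
1/(-71 + k(13)) = 1/(-71 - 1/8*13*sqrt(2)) = 1/(-71 - 13*sqrt(2)/8)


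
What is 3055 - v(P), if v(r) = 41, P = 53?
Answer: 3014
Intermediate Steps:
3055 - v(P) = 3055 - 1*41 = 3055 - 41 = 3014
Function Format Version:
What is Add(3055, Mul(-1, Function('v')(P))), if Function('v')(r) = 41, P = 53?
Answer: 3014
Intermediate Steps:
Add(3055, Mul(-1, Function('v')(P))) = Add(3055, Mul(-1, 41)) = Add(3055, -41) = 3014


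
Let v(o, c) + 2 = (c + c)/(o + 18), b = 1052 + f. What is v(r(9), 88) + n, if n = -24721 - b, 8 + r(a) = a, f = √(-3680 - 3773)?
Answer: -489549/19 - I*√7453 ≈ -25766.0 - 86.331*I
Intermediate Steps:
f = I*√7453 (f = √(-7453) = I*√7453 ≈ 86.331*I)
b = 1052 + I*√7453 ≈ 1052.0 + 86.331*I
r(a) = -8 + a
v(o, c) = -2 + 2*c/(18 + o) (v(o, c) = -2 + (c + c)/(o + 18) = -2 + (2*c)/(18 + o) = -2 + 2*c/(18 + o))
n = -25773 - I*√7453 (n = -24721 - (1052 + I*√7453) = -24721 + (-1052 - I*√7453) = -25773 - I*√7453 ≈ -25773.0 - 86.331*I)
v(r(9), 88) + n = 2*(-18 + 88 - (-8 + 9))/(18 + (-8 + 9)) + (-25773 - I*√7453) = 2*(-18 + 88 - 1*1)/(18 + 1) + (-25773 - I*√7453) = 2*(-18 + 88 - 1)/19 + (-25773 - I*√7453) = 2*(1/19)*69 + (-25773 - I*√7453) = 138/19 + (-25773 - I*√7453) = -489549/19 - I*√7453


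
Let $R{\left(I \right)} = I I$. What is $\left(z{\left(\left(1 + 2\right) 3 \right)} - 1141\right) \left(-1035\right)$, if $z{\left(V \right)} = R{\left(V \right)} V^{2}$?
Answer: $-5609700$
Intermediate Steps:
$R{\left(I \right)} = I^{2}$
$z{\left(V \right)} = V^{4}$ ($z{\left(V \right)} = V^{2} V^{2} = V^{4}$)
$\left(z{\left(\left(1 + 2\right) 3 \right)} - 1141\right) \left(-1035\right) = \left(\left(\left(1 + 2\right) 3\right)^{4} - 1141\right) \left(-1035\right) = \left(\left(3 \cdot 3\right)^{4} - 1141\right) \left(-1035\right) = \left(9^{4} - 1141\right) \left(-1035\right) = \left(6561 - 1141\right) \left(-1035\right) = 5420 \left(-1035\right) = -5609700$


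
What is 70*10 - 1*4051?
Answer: -3351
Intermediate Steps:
70*10 - 1*4051 = 700 - 4051 = -3351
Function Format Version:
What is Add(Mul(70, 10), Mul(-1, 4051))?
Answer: -3351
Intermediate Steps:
Add(Mul(70, 10), Mul(-1, 4051)) = Add(700, -4051) = -3351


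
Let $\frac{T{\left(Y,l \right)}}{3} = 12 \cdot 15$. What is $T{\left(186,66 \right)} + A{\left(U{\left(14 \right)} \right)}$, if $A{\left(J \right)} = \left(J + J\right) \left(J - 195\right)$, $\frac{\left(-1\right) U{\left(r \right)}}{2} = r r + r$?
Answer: $517140$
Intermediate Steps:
$T{\left(Y,l \right)} = 540$ ($T{\left(Y,l \right)} = 3 \cdot 12 \cdot 15 = 3 \cdot 180 = 540$)
$U{\left(r \right)} = - 2 r - 2 r^{2}$ ($U{\left(r \right)} = - 2 \left(r r + r\right) = - 2 \left(r^{2} + r\right) = - 2 \left(r + r^{2}\right) = - 2 r - 2 r^{2}$)
$A{\left(J \right)} = 2 J \left(-195 + J\right)$
$T{\left(186,66 \right)} + A{\left(U{\left(14 \right)} \right)} = 540 + 2 \left(\left(-2\right) 14 \left(1 + 14\right)\right) \left(-195 - 28 \left(1 + 14\right)\right) = 540 + 2 \left(\left(-2\right) 14 \cdot 15\right) \left(-195 - 28 \cdot 15\right) = 540 + 2 \left(-420\right) \left(-195 - 420\right) = 540 + 2 \left(-420\right) \left(-615\right) = 540 + 516600 = 517140$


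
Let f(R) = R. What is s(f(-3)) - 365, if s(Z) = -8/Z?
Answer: -1087/3 ≈ -362.33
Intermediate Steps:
s(f(-3)) - 365 = -8/(-3) - 365 = -8*(-⅓) - 365 = 8/3 - 365 = -1087/3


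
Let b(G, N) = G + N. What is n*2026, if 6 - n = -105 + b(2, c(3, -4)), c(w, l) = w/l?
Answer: 444707/2 ≈ 2.2235e+5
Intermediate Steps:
n = 439/4 (n = 6 - (-105 + (2 + 3/(-4))) = 6 - (-105 + (2 + 3*(-¼))) = 6 - (-105 + (2 - ¾)) = 6 - (-105 + 5/4) = 6 - 1*(-415/4) = 6 + 415/4 = 439/4 ≈ 109.75)
n*2026 = (439/4)*2026 = 444707/2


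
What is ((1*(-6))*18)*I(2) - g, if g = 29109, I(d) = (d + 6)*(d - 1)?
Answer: -29973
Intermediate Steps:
I(d) = (-1 + d)*(6 + d) (I(d) = (6 + d)*(-1 + d) = (-1 + d)*(6 + d))
((1*(-6))*18)*I(2) - g = ((1*(-6))*18)*(-6 + 2² + 5*2) - 1*29109 = (-6*18)*(-6 + 4 + 10) - 29109 = -108*8 - 29109 = -864 - 29109 = -29973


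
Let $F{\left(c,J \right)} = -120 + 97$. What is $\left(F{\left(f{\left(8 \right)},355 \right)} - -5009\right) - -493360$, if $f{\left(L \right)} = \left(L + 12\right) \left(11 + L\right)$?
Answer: $498346$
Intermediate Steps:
$f{\left(L \right)} = \left(11 + L\right) \left(12 + L\right)$ ($f{\left(L \right)} = \left(12 + L\right) \left(11 + L\right) = \left(11 + L\right) \left(12 + L\right)$)
$F{\left(c,J \right)} = -23$
$\left(F{\left(f{\left(8 \right)},355 \right)} - -5009\right) - -493360 = \left(-23 - -5009\right) - -493360 = \left(-23 + 5009\right) + 493360 = 4986 + 493360 = 498346$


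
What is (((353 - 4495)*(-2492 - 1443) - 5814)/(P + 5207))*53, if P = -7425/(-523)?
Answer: 225812223682/1365343 ≈ 1.6539e+5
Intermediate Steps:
P = 7425/523 (P = -7425*(-1/523) = 7425/523 ≈ 14.197)
(((353 - 4495)*(-2492 - 1443) - 5814)/(P + 5207))*53 = (((353 - 4495)*(-2492 - 1443) - 5814)/(7425/523 + 5207))*53 = ((-4142*(-3935) - 5814)/(2730686/523))*53 = ((16298770 - 5814)*(523/2730686))*53 = (16292956*(523/2730686))*53 = (4260607994/1365343)*53 = 225812223682/1365343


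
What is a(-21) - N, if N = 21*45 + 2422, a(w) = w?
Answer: -3388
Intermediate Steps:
N = 3367 (N = 945 + 2422 = 3367)
a(-21) - N = -21 - 1*3367 = -21 - 3367 = -3388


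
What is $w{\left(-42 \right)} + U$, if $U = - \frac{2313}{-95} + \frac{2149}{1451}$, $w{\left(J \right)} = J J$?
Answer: $\frac{246718898}{137845} \approx 1789.8$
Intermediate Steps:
$w{\left(J \right)} = J^{2}$
$U = \frac{3560318}{137845}$ ($U = \left(-2313\right) \left(- \frac{1}{95}\right) + 2149 \cdot \frac{1}{1451} = \frac{2313}{95} + \frac{2149}{1451} = \frac{3560318}{137845} \approx 25.828$)
$w{\left(-42 \right)} + U = \left(-42\right)^{2} + \frac{3560318}{137845} = 1764 + \frac{3560318}{137845} = \frac{246718898}{137845}$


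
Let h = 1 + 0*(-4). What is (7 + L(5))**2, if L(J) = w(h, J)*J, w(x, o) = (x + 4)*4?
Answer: 11449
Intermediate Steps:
h = 1 (h = 1 + 0 = 1)
w(x, o) = 16 + 4*x (w(x, o) = (4 + x)*4 = 16 + 4*x)
L(J) = 20*J (L(J) = (16 + 4*1)*J = (16 + 4)*J = 20*J)
(7 + L(5))**2 = (7 + 20*5)**2 = (7 + 100)**2 = 107**2 = 11449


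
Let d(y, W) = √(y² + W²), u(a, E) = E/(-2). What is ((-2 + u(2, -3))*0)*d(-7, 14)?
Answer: 0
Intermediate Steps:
u(a, E) = -E/2 (u(a, E) = E*(-½) = -E/2)
d(y, W) = √(W² + y²)
((-2 + u(2, -3))*0)*d(-7, 14) = ((-2 - ½*(-3))*0)*√(14² + (-7)²) = ((-2 + 3/2)*0)*√(196 + 49) = (-½*0)*√245 = 0*(7*√5) = 0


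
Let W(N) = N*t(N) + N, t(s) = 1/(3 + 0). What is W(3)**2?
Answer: 16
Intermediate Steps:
t(s) = 1/3
W(N) = 4*N/3 (W(N) = N*(1/3) + N = N/3 + N = 4*N/3)
W(3)**2 = ((4/3)*3)**2 = 4**2 = 16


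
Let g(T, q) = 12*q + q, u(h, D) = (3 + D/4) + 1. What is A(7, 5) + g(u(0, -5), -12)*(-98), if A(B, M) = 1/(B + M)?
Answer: 183457/12 ≈ 15288.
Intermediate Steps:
u(h, D) = 4 + D/4 (u(h, D) = (3 + D*(¼)) + 1 = (3 + D/4) + 1 = 4 + D/4)
g(T, q) = 13*q
A(7, 5) + g(u(0, -5), -12)*(-98) = 1/(7 + 5) + (13*(-12))*(-98) = 1/12 - 156*(-98) = 1/12 + 15288 = 183457/12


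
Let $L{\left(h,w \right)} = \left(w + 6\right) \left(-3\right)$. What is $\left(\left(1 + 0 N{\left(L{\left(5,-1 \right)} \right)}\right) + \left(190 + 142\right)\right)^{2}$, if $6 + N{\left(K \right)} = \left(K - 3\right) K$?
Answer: $110889$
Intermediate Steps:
$L{\left(h,w \right)} = -18 - 3 w$ ($L{\left(h,w \right)} = \left(6 + w\right) \left(-3\right) = -18 - 3 w$)
$N{\left(K \right)} = -6 + K \left(-3 + K\right)$ ($N{\left(K \right)} = -6 + \left(K - 3\right) K = -6 + \left(-3 + K\right) K = -6 + K \left(-3 + K\right)$)
$\left(\left(1 + 0 N{\left(L{\left(5,-1 \right)} \right)}\right) + \left(190 + 142\right)\right)^{2} = \left(\left(1 + 0 \left(-6 + \left(-18 - -3\right)^{2} - 3 \left(-18 - -3\right)\right)\right) + \left(190 + 142\right)\right)^{2} = \left(\left(1 + 0 \left(-6 + \left(-18 + 3\right)^{2} - 3 \left(-18 + 3\right)\right)\right) + 332\right)^{2} = \left(\left(1 + 0 \left(-6 + \left(-15\right)^{2} - -45\right)\right) + 332\right)^{2} = \left(\left(1 + 0 \left(-6 + 225 + 45\right)\right) + 332\right)^{2} = \left(\left(1 + 0 \cdot 264\right) + 332\right)^{2} = \left(\left(1 + 0\right) + 332\right)^{2} = \left(1 + 332\right)^{2} = 333^{2} = 110889$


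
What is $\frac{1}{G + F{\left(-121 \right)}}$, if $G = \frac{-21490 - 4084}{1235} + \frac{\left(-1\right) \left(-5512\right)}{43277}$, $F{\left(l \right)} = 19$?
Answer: $- \frac{216385}{341959} \approx -0.63278$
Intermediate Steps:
$G = - \frac{4453274}{216385}$ ($G = \left(-21490 - 4084\right) \frac{1}{1235} + 5512 \cdot \frac{1}{43277} = \left(-25574\right) \frac{1}{1235} + \frac{424}{3329} = - \frac{1346}{65} + \frac{424}{3329} = - \frac{4453274}{216385} \approx -20.58$)
$\frac{1}{G + F{\left(-121 \right)}} = \frac{1}{- \frac{4453274}{216385} + 19} = \frac{1}{- \frac{341959}{216385}} = - \frac{216385}{341959}$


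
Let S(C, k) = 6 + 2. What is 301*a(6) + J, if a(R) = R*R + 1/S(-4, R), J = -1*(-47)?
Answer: 87365/8 ≈ 10921.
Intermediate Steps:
S(C, k) = 8
J = 47
a(R) = 1/8 + R**2 (a(R) = R*R + 1/8 = R**2 + 1/8 = 1/8 + R**2)
301*a(6) + J = 301*(1/8 + 6**2) + 47 = 301*(1/8 + 36) + 47 = 301*(289/8) + 47 = 86989/8 + 47 = 87365/8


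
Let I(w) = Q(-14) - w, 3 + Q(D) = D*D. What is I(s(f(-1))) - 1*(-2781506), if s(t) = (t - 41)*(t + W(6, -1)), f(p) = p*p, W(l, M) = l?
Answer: 2781979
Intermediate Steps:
Q(D) = -3 + D² (Q(D) = -3 + D*D = -3 + D²)
f(p) = p²
s(t) = (-41 + t)*(6 + t) (s(t) = (t - 41)*(t + 6) = (-41 + t)*(6 + t))
I(w) = 193 - w (I(w) = (-3 + (-14)²) - w = (-3 + 196) - w = 193 - w)
I(s(f(-1))) - 1*(-2781506) = (193 - (-246 + ((-1)²)² - 35*(-1)²)) - 1*(-2781506) = (193 - (-246 + 1² - 35*1)) + 2781506 = (193 - (-246 + 1 - 35)) + 2781506 = (193 - 1*(-280)) + 2781506 = (193 + 280) + 2781506 = 473 + 2781506 = 2781979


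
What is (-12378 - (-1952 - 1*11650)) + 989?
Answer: 2213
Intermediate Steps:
(-12378 - (-1952 - 1*11650)) + 989 = (-12378 - (-1952 - 11650)) + 989 = (-12378 - 1*(-13602)) + 989 = (-12378 + 13602) + 989 = 1224 + 989 = 2213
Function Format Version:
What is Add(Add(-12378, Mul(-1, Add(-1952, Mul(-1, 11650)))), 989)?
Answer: 2213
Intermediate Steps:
Add(Add(-12378, Mul(-1, Add(-1952, Mul(-1, 11650)))), 989) = Add(Add(-12378, Mul(-1, Add(-1952, -11650))), 989) = Add(Add(-12378, Mul(-1, -13602)), 989) = Add(Add(-12378, 13602), 989) = Add(1224, 989) = 2213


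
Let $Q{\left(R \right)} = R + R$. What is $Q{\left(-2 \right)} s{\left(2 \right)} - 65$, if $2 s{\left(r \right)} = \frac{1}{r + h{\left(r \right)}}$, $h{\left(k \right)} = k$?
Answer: $- \frac{131}{2} \approx -65.5$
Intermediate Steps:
$Q{\left(R \right)} = 2 R$
$s{\left(r \right)} = \frac{1}{4 r}$ ($s{\left(r \right)} = \frac{1}{2 \left(r + r\right)} = \frac{1}{2 \cdot 2 r} = \frac{\frac{1}{2} \frac{1}{r}}{2} = \frac{1}{4 r}$)
$Q{\left(-2 \right)} s{\left(2 \right)} - 65 = 2 \left(-2\right) \frac{1}{4 \cdot 2} - 65 = - 4 \cdot \frac{1}{4} \cdot \frac{1}{2} - 65 = \left(-4\right) \frac{1}{8} - 65 = - \frac{1}{2} - 65 = - \frac{131}{2}$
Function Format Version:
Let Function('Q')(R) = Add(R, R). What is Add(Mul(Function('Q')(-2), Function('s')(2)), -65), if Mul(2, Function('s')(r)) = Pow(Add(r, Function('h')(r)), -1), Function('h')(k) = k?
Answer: Rational(-131, 2) ≈ -65.500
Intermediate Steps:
Function('Q')(R) = Mul(2, R)
Function('s')(r) = Mul(Rational(1, 4), Pow(r, -1)) (Function('s')(r) = Mul(Rational(1, 2), Pow(Add(r, r), -1)) = Mul(Rational(1, 2), Pow(Mul(2, r), -1)) = Mul(Rational(1, 2), Mul(Rational(1, 2), Pow(r, -1))) = Mul(Rational(1, 4), Pow(r, -1)))
Add(Mul(Function('Q')(-2), Function('s')(2)), -65) = Add(Mul(Mul(2, -2), Mul(Rational(1, 4), Pow(2, -1))), -65) = Add(Mul(-4, Mul(Rational(1, 4), Rational(1, 2))), -65) = Add(Mul(-4, Rational(1, 8)), -65) = Add(Rational(-1, 2), -65) = Rational(-131, 2)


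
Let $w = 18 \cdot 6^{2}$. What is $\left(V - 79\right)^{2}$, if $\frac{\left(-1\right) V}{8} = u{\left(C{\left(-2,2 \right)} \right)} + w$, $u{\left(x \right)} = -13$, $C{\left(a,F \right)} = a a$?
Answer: $26615281$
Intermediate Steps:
$C{\left(a,F \right)} = a^{2}$
$w = 648$ ($w = 18 \cdot 36 = 648$)
$V = -5080$ ($V = - 8 \left(-13 + 648\right) = \left(-8\right) 635 = -5080$)
$\left(V - 79\right)^{2} = \left(-5080 - 79\right)^{2} = \left(-5159\right)^{2} = 26615281$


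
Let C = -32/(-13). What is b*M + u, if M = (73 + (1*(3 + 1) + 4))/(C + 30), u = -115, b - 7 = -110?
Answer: -156989/422 ≈ -372.01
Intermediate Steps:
b = -103 (b = 7 - 110 = -103)
C = 32/13 (C = -32*(-1/13) = 32/13 ≈ 2.4615)
M = 1053/422 (M = (73 + (1*(3 + 1) + 4))/(32/13 + 30) = (73 + (1*4 + 4))/(422/13) = (73 + (4 + 4))*(13/422) = (73 + 8)*(13/422) = 81*(13/422) = 1053/422 ≈ 2.4953)
b*M + u = -103*1053/422 - 115 = -108459/422 - 115 = -156989/422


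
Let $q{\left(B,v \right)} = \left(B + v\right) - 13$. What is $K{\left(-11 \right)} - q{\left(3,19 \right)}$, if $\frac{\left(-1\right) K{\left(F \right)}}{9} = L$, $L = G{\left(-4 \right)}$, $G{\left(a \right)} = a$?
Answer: $27$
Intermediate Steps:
$L = -4$
$K{\left(F \right)} = 36$ ($K{\left(F \right)} = \left(-9\right) \left(-4\right) = 36$)
$q{\left(B,v \right)} = -13 + B + v$
$K{\left(-11 \right)} - q{\left(3,19 \right)} = 36 - \left(-13 + 3 + 19\right) = 36 - 9 = 27$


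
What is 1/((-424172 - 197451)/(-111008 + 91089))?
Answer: 19919/621623 ≈ 0.032044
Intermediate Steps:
1/((-424172 - 197451)/(-111008 + 91089)) = 1/(-621623/(-19919)) = 1/(-621623*(-1/19919)) = 1/(621623/19919) = 19919/621623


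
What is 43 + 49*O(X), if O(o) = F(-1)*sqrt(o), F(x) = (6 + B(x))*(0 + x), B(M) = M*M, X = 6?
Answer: 43 - 343*sqrt(6) ≈ -797.17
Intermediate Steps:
B(M) = M**2
F(x) = x*(6 + x**2) (F(x) = (6 + x**2)*(0 + x) = (6 + x**2)*x = x*(6 + x**2))
O(o) = -7*sqrt(o) (O(o) = (-(6 + (-1)**2))*sqrt(o) = (-(6 + 1))*sqrt(o) = (-1*7)*sqrt(o) = -7*sqrt(o))
43 + 49*O(X) = 43 + 49*(-7*sqrt(6)) = 43 - 343*sqrt(6)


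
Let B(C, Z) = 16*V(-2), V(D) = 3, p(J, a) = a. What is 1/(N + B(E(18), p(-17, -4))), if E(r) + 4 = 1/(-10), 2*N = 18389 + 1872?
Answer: 2/20357 ≈ 9.8246e-5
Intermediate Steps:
N = 20261/2 (N = (18389 + 1872)/2 = (½)*20261 = 20261/2 ≈ 10131.)
E(r) = -41/10 (E(r) = -4 + 1/(-10) = -4 - ⅒ = -41/10)
B(C, Z) = 48 (B(C, Z) = 16*3 = 48)
1/(N + B(E(18), p(-17, -4))) = 1/(20261/2 + 48) = 1/(20357/2) = 2/20357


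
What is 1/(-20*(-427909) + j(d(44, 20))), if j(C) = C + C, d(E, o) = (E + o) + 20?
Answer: 1/8558348 ≈ 1.1684e-7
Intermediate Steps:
d(E, o) = 20 + E + o
j(C) = 2*C
1/(-20*(-427909) + j(d(44, 20))) = 1/(-20*(-427909) + 2*(20 + 44 + 20)) = 1/(8558180 + 2*84) = 1/(8558180 + 168) = 1/8558348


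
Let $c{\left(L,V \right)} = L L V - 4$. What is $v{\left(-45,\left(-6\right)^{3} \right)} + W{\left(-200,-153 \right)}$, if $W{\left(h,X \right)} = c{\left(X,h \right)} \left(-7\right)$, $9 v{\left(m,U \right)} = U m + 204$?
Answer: $\frac{98321192}{3} \approx 3.2774 \cdot 10^{7}$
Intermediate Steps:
$v{\left(m,U \right)} = \frac{68}{3} + \frac{U m}{9}$ ($v{\left(m,U \right)} = \frac{U m + 204}{9} = \frac{204 + U m}{9} = \frac{68}{3} + \frac{U m}{9}$)
$c{\left(L,V \right)} = -4 + V L^{2}$ ($c{\left(L,V \right)} = L^{2} V - 4 = V L^{2} - 4 = -4 + V L^{2}$)
$W{\left(h,X \right)} = 28 - 7 h X^{2}$ ($W{\left(h,X \right)} = \left(-4 + h X^{2}\right) \left(-7\right) = 28 - 7 h X^{2}$)
$v{\left(-45,\left(-6\right)^{3} \right)} + W{\left(-200,-153 \right)} = \left(\frac{68}{3} + \frac{1}{9} \left(-6\right)^{3} \left(-45\right)\right) - \left(-28 - 1400 \left(-153\right)^{2}\right) = \left(\frac{68}{3} + \frac{1}{9} \left(-216\right) \left(-45\right)\right) - \left(-28 - 32772600\right) = \left(\frac{68}{3} + 1080\right) + \left(28 + 32772600\right) = \frac{3308}{3} + 32772628 = \frac{98321192}{3}$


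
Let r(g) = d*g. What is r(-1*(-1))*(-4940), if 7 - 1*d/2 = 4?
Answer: -29640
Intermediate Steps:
d = 6 (d = 14 - 2*4 = 14 - 8 = 6)
r(g) = 6*g
r(-1*(-1))*(-4940) = (6*(-1*(-1)))*(-4940) = (6*1)*(-4940) = 6*(-4940) = -29640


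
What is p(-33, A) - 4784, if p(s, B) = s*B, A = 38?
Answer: -6038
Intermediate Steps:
p(s, B) = B*s
p(-33, A) - 4784 = 38*(-33) - 4784 = -1254 - 4784 = -6038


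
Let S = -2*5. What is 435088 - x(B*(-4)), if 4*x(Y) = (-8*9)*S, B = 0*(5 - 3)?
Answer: 434908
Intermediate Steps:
S = -10
B = 0 (B = 0*2 = 0)
x(Y) = 180 (x(Y) = (-8*9*(-10))/4 = (-72*(-10))/4 = (¼)*720 = 180)
435088 - x(B*(-4)) = 435088 - 1*180 = 435088 - 180 = 434908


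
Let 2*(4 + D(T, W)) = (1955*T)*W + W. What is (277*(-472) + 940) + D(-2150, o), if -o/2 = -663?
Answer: -2786883895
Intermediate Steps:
o = 1326 (o = -2*(-663) = 1326)
D(T, W) = -4 + W/2 + 1955*T*W/2 (D(T, W) = -4 + ((1955*T)*W + W)/2 = -4 + (1955*T*W + W)/2 = -4 + (W + 1955*T*W)/2 = -4 + (W/2 + 1955*T*W/2) = -4 + W/2 + 1955*T*W/2)
(277*(-472) + 940) + D(-2150, o) = (277*(-472) + 940) + (-4 + (1/2)*1326 + (1955/2)*(-2150)*1326) = (-130744 + 940) + (-4 + 663 - 2786754750) = -129804 - 2786754091 = -2786883895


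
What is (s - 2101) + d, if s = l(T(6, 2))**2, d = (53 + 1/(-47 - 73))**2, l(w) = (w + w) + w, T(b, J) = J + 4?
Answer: 14848081/14400 ≈ 1031.1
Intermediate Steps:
T(b, J) = 4 + J
l(w) = 3*w (l(w) = 2*w + w = 3*w)
d = 40436881/14400 (d = (53 + 1/(-120))**2 = (53 - 1/120)**2 = (6359/120)**2 = 40436881/14400 ≈ 2808.1)
s = 324 (s = (3*(4 + 2))**2 = (3*6)**2 = 18**2 = 324)
(s - 2101) + d = (324 - 2101) + 40436881/14400 = -1777 + 40436881/14400 = 14848081/14400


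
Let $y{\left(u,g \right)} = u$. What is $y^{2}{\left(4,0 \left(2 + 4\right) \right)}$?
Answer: $16$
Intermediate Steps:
$y^{2}{\left(4,0 \left(2 + 4\right) \right)} = 4^{2} = 16$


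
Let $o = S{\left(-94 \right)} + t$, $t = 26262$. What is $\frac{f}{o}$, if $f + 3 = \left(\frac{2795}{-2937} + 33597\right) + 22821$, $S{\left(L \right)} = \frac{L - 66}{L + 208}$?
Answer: $\frac{1574036570}{732710033} \approx 2.1482$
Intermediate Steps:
$S{\left(L \right)} = \frac{-66 + L}{208 + L}$
$o = \frac{1496854}{57}$ ($o = \frac{-66 - 94}{208 - 94} + 26262 = \frac{1}{114} \left(-160\right) + 26262 = - \frac{80}{57} + 26262 = \frac{1496854}{57} \approx 26261.0$)
$f = \frac{165688060}{2937}$ ($f = -3 + \left(\left(\frac{2795}{-2937} + 33597\right) + 22821\right) = -3 + \left(\left(2795 \left(- \frac{1}{2937}\right) + 33597\right) + 22821\right) = -3 + \left(\left(- \frac{2795}{2937} + 33597\right) + 22821\right) = -3 + \left(\frac{98671594}{2937} + 22821\right) = -3 + \frac{165696871}{2937} = \frac{165688060}{2937} \approx 56414.0$)
$\frac{f}{o} = \frac{165688060}{2937 \cdot \frac{1496854}{57}} = \frac{165688060}{2937} \cdot \frac{57}{1496854} = \frac{1574036570}{732710033}$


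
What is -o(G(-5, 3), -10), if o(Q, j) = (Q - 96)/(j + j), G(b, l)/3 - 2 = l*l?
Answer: -63/20 ≈ -3.1500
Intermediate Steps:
G(b, l) = 6 + 3*l**2 (G(b, l) = 6 + 3*(l*l) = 6 + 3*l**2)
o(Q, j) = (-96 + Q)/(2*j) (o(Q, j) = (-96 + Q)/((2*j)) = (-96 + Q)*(1/(2*j)) = (-96 + Q)/(2*j))
-o(G(-5, 3), -10) = -(-96 + (6 + 3*3**2))/(2*(-10)) = -(-1)*(-96 + (6 + 3*9))/(2*10) = -(-1)*(-96 + (6 + 27))/(2*10) = -(-1)*(-96 + 33)/(2*10) = -(-1)*(-63)/(2*10) = -1*63/20 = -63/20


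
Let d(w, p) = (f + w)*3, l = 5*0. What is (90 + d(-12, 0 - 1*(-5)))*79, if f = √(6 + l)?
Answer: 4266 + 237*√6 ≈ 4846.5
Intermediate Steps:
l = 0
f = √6 (f = √(6 + 0) = √6 ≈ 2.4495)
d(w, p) = 3*w + 3*√6 (d(w, p) = (√6 + w)*3 = (w + √6)*3 = 3*w + 3*√6)
(90 + d(-12, 0 - 1*(-5)))*79 = (90 + (3*(-12) + 3*√6))*79 = (90 + (-36 + 3*√6))*79 = (54 + 3*√6)*79 = 4266 + 237*√6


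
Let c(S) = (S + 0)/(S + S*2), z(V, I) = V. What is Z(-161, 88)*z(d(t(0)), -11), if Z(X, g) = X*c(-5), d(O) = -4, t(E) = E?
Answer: 644/3 ≈ 214.67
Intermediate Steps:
c(S) = ⅓ (c(S) = S/(S + 2*S) = S/((3*S)) = S*(1/(3*S)) = ⅓)
Z(X, g) = X/3 (Z(X, g) = X*(⅓) = X/3)
Z(-161, 88)*z(d(t(0)), -11) = ((⅓)*(-161))*(-4) = -161/3*(-4) = 644/3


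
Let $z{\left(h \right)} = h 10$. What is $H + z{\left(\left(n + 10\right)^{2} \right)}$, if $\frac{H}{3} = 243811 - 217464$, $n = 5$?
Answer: $81291$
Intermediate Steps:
$H = 79041$ ($H = 3 \left(243811 - 217464\right) = 3 \cdot 26347 = 79041$)
$z{\left(h \right)} = 10 h$
$H + z{\left(\left(n + 10\right)^{2} \right)} = 79041 + 10 \left(5 + 10\right)^{2} = 79041 + 10 \cdot 15^{2} = 79041 + 10 \cdot 225 = 79041 + 2250 = 81291$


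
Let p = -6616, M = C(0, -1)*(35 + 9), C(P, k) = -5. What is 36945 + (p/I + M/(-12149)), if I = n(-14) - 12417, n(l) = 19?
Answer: 2782430498867/75311651 ≈ 36946.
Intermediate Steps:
M = -220 (M = -5*(35 + 9) = -5*44 = -220)
I = -12398 (I = 19 - 12417 = -12398)
36945 + (p/I + M/(-12149)) = 36945 + (-6616/(-12398) - 220/(-12149)) = 36945 + (-6616*(-1/12398) - 220*(-1/12149)) = 36945 + (3308/6199 + 220/12149) = 36945 + 41552672/75311651 = 2782430498867/75311651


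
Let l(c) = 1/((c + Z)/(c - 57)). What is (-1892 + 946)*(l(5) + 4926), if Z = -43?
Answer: -88564520/19 ≈ -4.6613e+6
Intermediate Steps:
l(c) = (-57 + c)/(-43 + c) (l(c) = 1/((c - 43)/(c - 57)) = 1/((-43 + c)/(-57 + c)) = (-57 + c)/(-43 + c))
(-1892 + 946)*(l(5) + 4926) = (-1892 + 946)*((-57 + 5)/(-43 + 5) + 4926) = -946*(-52/(-38) + 4926) = -946*(-1/38*(-52) + 4926) = -946*(26/19 + 4926) = -946*93620/19 = -88564520/19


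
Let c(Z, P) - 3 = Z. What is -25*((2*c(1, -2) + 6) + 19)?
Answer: -825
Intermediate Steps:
c(Z, P) = 3 + Z
-25*((2*c(1, -2) + 6) + 19) = -25*((2*(3 + 1) + 6) + 19) = -25*((2*4 + 6) + 19) = -25*((8 + 6) + 19) = -25*(14 + 19) = -25*33 = -825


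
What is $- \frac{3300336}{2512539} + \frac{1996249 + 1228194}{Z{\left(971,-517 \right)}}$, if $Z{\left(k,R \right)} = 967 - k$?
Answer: $- \frac{900172443569}{1116684} \approx -8.0611 \cdot 10^{5}$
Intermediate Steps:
$- \frac{3300336}{2512539} + \frac{1996249 + 1228194}{Z{\left(971,-517 \right)}} = - \frac{3300336}{2512539} + \frac{1996249 + 1228194}{967 - 971} = \left(-3300336\right) \frac{1}{2512539} + \frac{3224443}{967 - 971} = - \frac{366704}{279171} + \frac{3224443}{-4} = - \frac{366704}{279171} + 3224443 \left(- \frac{1}{4}\right) = - \frac{366704}{279171} - \frac{3224443}{4} = - \frac{900172443569}{1116684}$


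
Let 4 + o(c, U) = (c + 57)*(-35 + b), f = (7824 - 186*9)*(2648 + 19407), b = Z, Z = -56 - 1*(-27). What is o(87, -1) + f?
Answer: 135629030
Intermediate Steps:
Z = -29 (Z = -56 + 27 = -29)
b = -29
f = 135638250 (f = (7824 - 1674)*22055 = 6150*22055 = 135638250)
o(c, U) = -3652 - 64*c (o(c, U) = -4 + (c + 57)*(-35 - 29) = -4 + (57 + c)*(-64) = -4 + (-3648 - 64*c) = -3652 - 64*c)
o(87, -1) + f = (-3652 - 64*87) + 135638250 = (-3652 - 5568) + 135638250 = -9220 + 135638250 = 135629030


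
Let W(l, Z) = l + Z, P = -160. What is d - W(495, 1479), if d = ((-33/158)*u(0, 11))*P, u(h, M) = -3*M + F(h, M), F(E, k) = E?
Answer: -243066/79 ≈ -3076.8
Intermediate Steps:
u(h, M) = h - 3*M (u(h, M) = -3*M + h = h - 3*M)
d = -87120/79 (d = ((-33/158)*(0 - 3*11))*(-160) = ((-33*1/158)*(0 - 33))*(-160) = -33/158*(-33)*(-160) = (1089/158)*(-160) = -87120/79 ≈ -1102.8)
W(l, Z) = Z + l
d - W(495, 1479) = -87120/79 - (1479 + 495) = -87120/79 - 1*1974 = -87120/79 - 1974 = -243066/79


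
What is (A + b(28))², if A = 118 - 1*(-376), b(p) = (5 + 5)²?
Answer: 352836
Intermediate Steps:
b(p) = 100 (b(p) = 10² = 100)
A = 494 (A = 118 + 376 = 494)
(A + b(28))² = (494 + 100)² = 594² = 352836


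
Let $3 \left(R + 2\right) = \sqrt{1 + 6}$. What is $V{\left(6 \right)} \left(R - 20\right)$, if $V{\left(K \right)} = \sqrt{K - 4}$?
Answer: $\frac{\sqrt{2} \left(-66 + \sqrt{7}\right)}{3} \approx -29.865$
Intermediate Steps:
$V{\left(K \right)} = \sqrt{-4 + K}$
$R = -2 + \frac{\sqrt{7}}{3}$ ($R = -2 + \frac{\sqrt{1 + 6}}{3} = -2 + \frac{\sqrt{7}}{3} \approx -1.1181$)
$V{\left(6 \right)} \left(R - 20\right) = \sqrt{-4 + 6} \left(\left(-2 + \frac{\sqrt{7}}{3}\right) - 20\right) = \sqrt{2} \left(-22 + \frac{\sqrt{7}}{3}\right)$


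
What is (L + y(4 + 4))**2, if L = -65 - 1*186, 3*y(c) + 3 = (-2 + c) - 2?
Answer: 565504/9 ≈ 62834.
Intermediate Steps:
y(c) = -7/3 + c/3 (y(c) = -1 + ((-2 + c) - 2)/3 = -1 + (-4 + c)/3 = -1 + (-4/3 + c/3) = -7/3 + c/3)
L = -251 (L = -65 - 186 = -251)
(L + y(4 + 4))**2 = (-251 + (-7/3 + (4 + 4)/3))**2 = (-251 + (-7/3 + (1/3)*8))**2 = (-251 + (-7/3 + 8/3))**2 = (-251 + 1/3)**2 = (-752/3)**2 = 565504/9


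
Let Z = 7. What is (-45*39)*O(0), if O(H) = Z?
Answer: -12285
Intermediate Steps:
O(H) = 7
(-45*39)*O(0) = -45*39*7 = -1755*7 = -12285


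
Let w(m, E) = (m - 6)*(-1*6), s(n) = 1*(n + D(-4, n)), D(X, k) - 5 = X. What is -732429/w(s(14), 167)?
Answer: 27127/2 ≈ 13564.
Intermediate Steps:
D(X, k) = 5 + X
s(n) = 1 + n (s(n) = 1*(n + (5 - 4)) = 1*(n + 1) = 1*(1 + n) = 1 + n)
w(m, E) = 36 - 6*m (w(m, E) = (-6 + m)*(-6) = 36 - 6*m)
-732429/w(s(14), 167) = -732429/(36 - 6*(1 + 14)) = -732429/(36 - 6*15) = -732429/(36 - 90) = -732429/(-54) = -732429*(-1/54) = 27127/2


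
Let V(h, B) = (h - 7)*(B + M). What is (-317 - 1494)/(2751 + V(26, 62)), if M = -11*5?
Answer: -1811/2884 ≈ -0.62795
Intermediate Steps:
M = -55
V(h, B) = (-55 + B)*(-7 + h) (V(h, B) = (h - 7)*(B - 55) = (-7 + h)*(-55 + B) = (-55 + B)*(-7 + h))
(-317 - 1494)/(2751 + V(26, 62)) = (-317 - 1494)/(2751 + (385 - 55*26 - 7*62 + 62*26)) = -1811/(2751 + (385 - 1430 - 434 + 1612)) = -1811/(2751 + 133) = -1811/2884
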